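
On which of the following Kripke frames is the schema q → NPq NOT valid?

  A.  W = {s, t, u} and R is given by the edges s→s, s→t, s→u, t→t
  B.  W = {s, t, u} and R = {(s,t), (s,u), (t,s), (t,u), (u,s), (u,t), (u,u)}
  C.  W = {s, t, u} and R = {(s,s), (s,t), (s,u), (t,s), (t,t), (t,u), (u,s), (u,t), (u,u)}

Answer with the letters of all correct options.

A

The schema q → NPq is axiom B; it is valid on a frame iff R is symmetric.
(A) R is not symmetric (s R t but not t R s), so the schema fails here.
(B) R is symmetric (every R-edge is matched by its reverse), so the schema is valid here.
(C) R is symmetric (every R-edge is matched by its reverse), so the schema is valid here.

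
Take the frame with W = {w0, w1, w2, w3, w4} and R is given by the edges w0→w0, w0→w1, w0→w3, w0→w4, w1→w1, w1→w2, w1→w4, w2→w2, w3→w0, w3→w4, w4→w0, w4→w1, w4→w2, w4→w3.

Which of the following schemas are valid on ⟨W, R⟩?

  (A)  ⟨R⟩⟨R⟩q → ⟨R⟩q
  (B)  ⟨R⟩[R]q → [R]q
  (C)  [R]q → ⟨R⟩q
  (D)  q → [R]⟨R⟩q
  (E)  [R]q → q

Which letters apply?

C

R is not reflexive: not w3 R w3.
R is not symmetric: w0 R w1 but not w1 R w0.
R is not transitive: w0 R w1 and w1 R w2 but not w0 R w2.
R is not euclidean: w0 R w1 and w0 R w0 but not w1 R w0.
R is serial: every world has an R-successor.
(A) the dual of axiom 4: valid iff R is transitive. R is not transitive — not valid.
(B) ⟨R⟩[R]q → [R]q (the dual of axiom 5) characterises the euclidean frames. R is not euclidean — not valid.
(C) axiom D: valid iff R is serial. R is serial — valid.
(D) q → [R]⟨R⟩q is axiom B, which corresponds to symmetry. R is not symmetric — not valid.
(E) [R]q → q is axiom T; it is valid on a frame exactly when R is reflexive. R is not reflexive, so not valid.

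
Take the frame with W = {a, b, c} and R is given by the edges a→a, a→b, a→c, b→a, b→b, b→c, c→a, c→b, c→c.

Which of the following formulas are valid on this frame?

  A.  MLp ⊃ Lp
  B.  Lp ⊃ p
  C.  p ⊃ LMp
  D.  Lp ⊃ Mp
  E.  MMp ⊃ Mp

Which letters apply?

R is reflexive: each world relates to itself.
R is symmetric: every R-edge is matched by its reverse.
R is transitive: R is closed under composition.
R is euclidean: any two R-successors of the same world are R-related.
R is serial: every world has an R-successor.
(A) MLp ⊃ Lp is the dual of axiom 5, which corresponds to the euclidean property. R is euclidean — valid.
(B) Lp ⊃ p (axiom T) characterises the reflexive frames. R is reflexive — valid.
(C) p ⊃ LMp is axiom B, which corresponds to symmetry. R is symmetric — valid.
(D) Lp ⊃ Mp is axiom D; it is valid on a frame exactly when R is serial. R is serial, so valid.
(E) MMp ⊃ Mp is the dual of axiom 4, which corresponds to transitivity. R is transitive — valid.

A, B, C, D, E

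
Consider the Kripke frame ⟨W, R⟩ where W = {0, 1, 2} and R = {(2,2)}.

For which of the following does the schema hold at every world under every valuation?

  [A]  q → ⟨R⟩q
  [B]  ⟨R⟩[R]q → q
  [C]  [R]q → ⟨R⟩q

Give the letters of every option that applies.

R is not reflexive: not 0 R 0.
R is symmetric: every R-edge is matched by its reverse.
R is not serial: 0 has no R-successor.
(A) the dual of axiom T: valid iff R is reflexive. R is not reflexive — not valid.
(B) the dual of axiom B: valid iff R is symmetric. R is symmetric — valid.
(C) [R]q → ⟨R⟩q is axiom D, which corresponds to seriality. R is not serial — not valid.

B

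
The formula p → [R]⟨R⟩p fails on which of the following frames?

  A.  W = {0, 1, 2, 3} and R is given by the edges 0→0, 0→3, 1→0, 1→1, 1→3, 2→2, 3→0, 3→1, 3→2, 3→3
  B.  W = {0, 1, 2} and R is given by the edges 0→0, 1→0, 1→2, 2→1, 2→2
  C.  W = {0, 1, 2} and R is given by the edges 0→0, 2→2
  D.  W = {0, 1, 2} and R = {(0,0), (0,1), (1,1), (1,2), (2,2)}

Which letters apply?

The schema p → [R]⟨R⟩p is axiom B; it is valid on a frame iff R is symmetric.
(A) R is not symmetric (1 R 0 but not 0 R 1), so the schema fails here.
(B) R is not symmetric (1 R 0 but not 0 R 1), so the schema fails here.
(C) R is symmetric (every R-edge is matched by its reverse), so the schema is valid here.
(D) R is not symmetric (0 R 1 but not 1 R 0), so the schema fails here.

A, B, D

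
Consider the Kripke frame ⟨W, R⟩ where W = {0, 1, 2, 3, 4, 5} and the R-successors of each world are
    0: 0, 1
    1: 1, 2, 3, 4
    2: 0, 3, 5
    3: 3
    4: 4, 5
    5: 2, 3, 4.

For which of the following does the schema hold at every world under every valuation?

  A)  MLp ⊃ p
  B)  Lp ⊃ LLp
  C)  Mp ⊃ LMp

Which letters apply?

R is not symmetric: 0 R 1 but not 1 R 0.
R is not transitive: 0 R 1 and 1 R 2 but not 0 R 2.
R is not euclidean: 0 R 1 and 0 R 0 but not 1 R 0.
(A) MLp ⊃ p is the dual of axiom B, which corresponds to symmetry. R is not symmetric — not valid.
(B) Lp ⊃ LLp is axiom 4; it is valid on a frame exactly when R is transitive. R is not transitive, so not valid.
(C) axiom 5: valid iff R is euclidean. R is not euclidean — not valid.

none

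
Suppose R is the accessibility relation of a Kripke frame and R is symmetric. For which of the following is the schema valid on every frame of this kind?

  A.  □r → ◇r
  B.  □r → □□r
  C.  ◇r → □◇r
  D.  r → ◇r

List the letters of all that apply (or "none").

(A) □r → ◇r is axiom D; it is valid on a frame exactly when R is serial. Such an R need not be serial, so not valid.
(B) axiom 4: valid iff R is transitive. Such an R need not be transitive — not valid.
(C) ◇r → □◇r is axiom 5; it is valid on a frame exactly when R is euclidean. Such an R need not be euclidean, so not valid.
(D) the dual of axiom T: valid iff R is reflexive. Such an R need not be reflexive — not valid.

none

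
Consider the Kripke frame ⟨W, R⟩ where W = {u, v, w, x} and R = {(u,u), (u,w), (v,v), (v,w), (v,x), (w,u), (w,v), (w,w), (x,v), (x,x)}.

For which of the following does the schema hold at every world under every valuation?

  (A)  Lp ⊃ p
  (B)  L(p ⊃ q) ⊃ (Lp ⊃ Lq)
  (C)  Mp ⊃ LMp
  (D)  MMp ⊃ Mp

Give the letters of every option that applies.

A, B

R is reflexive: each world relates to itself.
R is not transitive: u R w and w R v but not u R v.
R is not euclidean: v R w and v R x but not w R x.
(A) Lp ⊃ p (axiom T) characterises the reflexive frames. R is reflexive — valid.
(B) L(p ⊃ q) ⊃ (Lp ⊃ Lq) is the K axiom; it holds on all frames — valid.
(C) axiom 5: valid iff R is euclidean. R is not euclidean — not valid.
(D) MMp ⊃ Mp is the dual of axiom 4, which corresponds to transitivity. R is not transitive — not valid.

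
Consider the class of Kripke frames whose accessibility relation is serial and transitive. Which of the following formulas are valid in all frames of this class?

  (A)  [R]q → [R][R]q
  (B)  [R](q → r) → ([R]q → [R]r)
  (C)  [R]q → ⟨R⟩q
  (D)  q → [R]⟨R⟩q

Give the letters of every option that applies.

A, B, C

(A) axiom 4: valid iff R is transitive. Every such R is transitive — valid.
(B) [R](q → r) → ([R]q → [R]r) is the K axiom; it holds on all frames — valid.
(C) [R]q → ⟨R⟩q is axiom D; it is valid on a frame exactly when R is serial. Every such R is serial, so valid.
(D) q → [R]⟨R⟩q is axiom B, which corresponds to symmetry. Such an R need not be symmetric — not valid.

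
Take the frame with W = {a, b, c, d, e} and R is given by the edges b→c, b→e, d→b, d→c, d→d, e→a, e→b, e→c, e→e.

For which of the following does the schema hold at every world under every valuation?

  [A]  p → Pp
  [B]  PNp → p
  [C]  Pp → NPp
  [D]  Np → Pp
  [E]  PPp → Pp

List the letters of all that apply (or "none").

none

R is not reflexive: not a R a.
R is not symmetric: b R c but not c R b.
R is not transitive: b R e and e R a but not b R a.
R is not euclidean: b R c and b R e but not c R e.
R is not serial: a has no R-successor.
(A) p → Pp is the dual of axiom T; it is valid on a frame exactly when R is reflexive. R is not reflexive, so not valid.
(B) PNp → p is the dual of axiom B; it is valid on a frame exactly when R is symmetric. R is not symmetric, so not valid.
(C) axiom 5: valid iff R is euclidean. R is not euclidean — not valid.
(D) Np → Pp is axiom D; it is valid on a frame exactly when R is serial. R is not serial, so not valid.
(E) PPp → Pp (the dual of axiom 4) characterises the transitive frames. R is not transitive — not valid.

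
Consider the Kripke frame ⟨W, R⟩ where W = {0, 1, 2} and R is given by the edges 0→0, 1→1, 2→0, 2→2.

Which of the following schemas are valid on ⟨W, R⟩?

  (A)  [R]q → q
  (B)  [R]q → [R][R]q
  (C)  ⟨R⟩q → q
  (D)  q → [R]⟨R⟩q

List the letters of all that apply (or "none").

R is reflexive: each world relates to itself.
R is not symmetric: 2 R 0 but not 0 R 2.
R is transitive: R is closed under composition.
R is not a subset of the identity: 2 R 0 with 2 ≠ 0.
(A) axiom T: valid iff R is reflexive. R is reflexive — valid.
(B) [R]q → [R][R]q is axiom 4; it is valid on a frame exactly when R is transitive. R is transitive, so valid.
(C) ⟨R⟩q → q is the converse of T; it holds exactly when R ⊆ identity. Here R ⊄ identity — not valid.
(D) q → [R]⟨R⟩q (axiom B) characterises the symmetric frames. R is not symmetric — not valid.

A, B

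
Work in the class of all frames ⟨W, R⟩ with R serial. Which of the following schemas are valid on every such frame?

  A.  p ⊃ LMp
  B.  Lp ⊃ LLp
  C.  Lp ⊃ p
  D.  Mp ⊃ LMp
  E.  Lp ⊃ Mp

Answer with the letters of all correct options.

E

(A) axiom B: valid iff R is symmetric. Such an R need not be symmetric — not valid.
(B) axiom 4: valid iff R is transitive. Such an R need not be transitive — not valid.
(C) Lp ⊃ p (axiom T) characterises the reflexive frames. Such an R need not be reflexive — not valid.
(D) axiom 5: valid iff R is euclidean. Such an R need not be euclidean — not valid.
(E) Lp ⊃ Mp is axiom D, which corresponds to seriality. Every such R is serial — valid.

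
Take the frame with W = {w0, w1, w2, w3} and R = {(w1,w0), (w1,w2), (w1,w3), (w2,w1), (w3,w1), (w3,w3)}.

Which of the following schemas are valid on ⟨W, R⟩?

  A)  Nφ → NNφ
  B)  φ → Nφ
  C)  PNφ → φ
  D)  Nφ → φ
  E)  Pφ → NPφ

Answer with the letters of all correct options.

R is not reflexive: not w0 R w0.
R is not symmetric: w1 R w0 but not w0 R w1.
R is not transitive: w1 R w2 and w2 R w1 but not w1 R w1.
R is not euclidean: w1 R w0 and w1 R w2 but not w0 R w2.
R is not a subset of the identity: w1 R w0 with w1 ≠ w0.
(A) Nφ → NNφ is axiom 4; it is valid on a frame exactly when R is transitive. R is not transitive, so not valid.
(B) φ → Nφ is valid only on frames where every R-edge is a self-loop. Here R ⊄ identity — not valid.
(C) PNφ → φ (the dual of axiom B) characterises the symmetric frames. R is not symmetric — not valid.
(D) Nφ → φ is axiom T, which corresponds to reflexivity. R is not reflexive — not valid.
(E) Pφ → NPφ (axiom 5) characterises the euclidean frames. R is not euclidean — not valid.

none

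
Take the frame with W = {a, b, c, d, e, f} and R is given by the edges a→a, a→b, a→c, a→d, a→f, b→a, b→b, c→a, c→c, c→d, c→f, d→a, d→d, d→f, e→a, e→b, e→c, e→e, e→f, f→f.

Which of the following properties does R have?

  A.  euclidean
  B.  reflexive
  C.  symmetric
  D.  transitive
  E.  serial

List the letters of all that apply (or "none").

(A) not euclidean: a R b and a R c but not b R c.
(B) reflexive: each world relates to itself.
(C) not symmetric: a R f but not f R a.
(D) not transitive: b R a and a R c but not b R c.
(E) serial: every world has an R-successor.

B, E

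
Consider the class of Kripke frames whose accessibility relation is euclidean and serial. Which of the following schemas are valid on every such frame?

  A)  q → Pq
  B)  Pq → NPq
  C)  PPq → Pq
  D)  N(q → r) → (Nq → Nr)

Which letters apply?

(A) the dual of axiom T: valid iff R is reflexive. Such an R need not be reflexive — not valid.
(B) axiom 5: valid iff R is euclidean. Every such R is euclidean — valid.
(C) PPq → Pq (the dual of axiom 4) characterises the transitive frames. Such an R need not be transitive — not valid.
(D) N(q → r) → (Nq → Nr) is the K axiom; it holds on all frames — valid.

B, D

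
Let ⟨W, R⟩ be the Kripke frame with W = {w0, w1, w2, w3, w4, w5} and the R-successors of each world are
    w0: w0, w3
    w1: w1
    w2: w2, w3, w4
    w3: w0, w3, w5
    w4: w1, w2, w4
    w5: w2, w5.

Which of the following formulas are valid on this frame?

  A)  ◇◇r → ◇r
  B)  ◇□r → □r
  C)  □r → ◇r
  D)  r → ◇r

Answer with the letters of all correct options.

C, D

R is reflexive: each world relates to itself.
R is not transitive: w0 R w3 and w3 R w5 but not w0 R w5.
R is not euclidean: w2 R w3 and w2 R w2 but not w3 R w2.
R is serial: every world has an R-successor.
(A) ◇◇r → ◇r (the dual of axiom 4) characterises the transitive frames. R is not transitive — not valid.
(B) ◇□r → □r is the dual of axiom 5, which corresponds to the euclidean property. R is not euclidean — not valid.
(C) □r → ◇r (axiom D) characterises the serial frames. R is serial — valid.
(D) the dual of axiom T: valid iff R is reflexive. R is reflexive — valid.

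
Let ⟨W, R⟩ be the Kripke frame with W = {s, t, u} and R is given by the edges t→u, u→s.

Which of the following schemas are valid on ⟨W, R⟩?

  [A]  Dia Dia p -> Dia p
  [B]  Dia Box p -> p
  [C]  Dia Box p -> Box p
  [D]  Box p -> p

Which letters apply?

none

R is not reflexive: not s R s.
R is not symmetric: t R u but not u R t.
R is not transitive: t R u and u R s but not t R s.
R is not euclidean: t R u and t R u but not u R u.
(A) Dia Dia p -> Dia p (the dual of axiom 4) characterises the transitive frames. R is not transitive — not valid.
(B) Dia Box p -> p (the dual of axiom B) characterises the symmetric frames. R is not symmetric — not valid.
(C) Dia Box p -> Box p is the dual of axiom 5, which corresponds to the euclidean property. R is not euclidean — not valid.
(D) Box p -> p is axiom T, which corresponds to reflexivity. R is not reflexive — not valid.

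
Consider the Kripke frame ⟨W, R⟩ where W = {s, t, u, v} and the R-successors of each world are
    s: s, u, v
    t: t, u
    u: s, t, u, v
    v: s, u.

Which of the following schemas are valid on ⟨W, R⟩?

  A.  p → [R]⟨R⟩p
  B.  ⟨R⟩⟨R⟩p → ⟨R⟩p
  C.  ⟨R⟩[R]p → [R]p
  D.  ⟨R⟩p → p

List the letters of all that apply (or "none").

R is symmetric: every R-edge is matched by its reverse.
R is not transitive: s R u and u R t but not s R t.
R is not euclidean: u R s and u R t but not s R t.
R is not a subset of the identity: s R u with s ≠ u.
(A) p → [R]⟨R⟩p is axiom B; it is valid on a frame exactly when R is symmetric. R is symmetric, so valid.
(B) ⟨R⟩⟨R⟩p → ⟨R⟩p (the dual of axiom 4) characterises the transitive frames. R is not transitive — not valid.
(C) ⟨R⟩[R]p → [R]p is the dual of axiom 5, which corresponds to the euclidean property. R is not euclidean — not valid.
(D) ⟨R⟩p → p is the converse of T; it holds exactly when R ⊆ identity. Here R ⊄ identity — not valid.

A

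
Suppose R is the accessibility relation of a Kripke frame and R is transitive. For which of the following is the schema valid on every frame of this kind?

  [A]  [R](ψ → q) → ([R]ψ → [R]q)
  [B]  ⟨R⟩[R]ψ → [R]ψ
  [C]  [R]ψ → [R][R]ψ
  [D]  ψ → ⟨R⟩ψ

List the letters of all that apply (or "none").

(A) [R](ψ → q) → ([R]ψ → [R]q) is the K axiom; it holds on all frames — valid.
(B) the dual of axiom 5: valid iff R is euclidean. Such an R need not be euclidean — not valid.
(C) [R]ψ → [R][R]ψ is axiom 4, which corresponds to transitivity. Every such R is transitive — valid.
(D) ψ → ⟨R⟩ψ is the dual of axiom T; it is valid on a frame exactly when R is reflexive. Such an R need not be reflexive, so not valid.

A, C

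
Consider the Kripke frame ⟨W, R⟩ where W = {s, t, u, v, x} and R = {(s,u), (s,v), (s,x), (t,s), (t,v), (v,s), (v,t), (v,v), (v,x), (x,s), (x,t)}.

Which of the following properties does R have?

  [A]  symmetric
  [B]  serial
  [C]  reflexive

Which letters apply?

(A) not symmetric: s R u but not u R s.
(B) not serial: u has no R-successor.
(C) not reflexive: not s R s.

none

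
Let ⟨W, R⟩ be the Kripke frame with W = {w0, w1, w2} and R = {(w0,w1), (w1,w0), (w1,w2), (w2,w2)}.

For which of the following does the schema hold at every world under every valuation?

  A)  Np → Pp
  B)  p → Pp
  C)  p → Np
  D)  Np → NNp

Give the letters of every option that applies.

R is not reflexive: not w0 R w0.
R is not transitive: w0 R w1 and w1 R w0 but not w0 R w0.
R is serial: every world has an R-successor.
R is not a subset of the identity: w0 R w1 with w0 ≠ w1.
(A) Np → Pp is axiom D, which corresponds to seriality. R is serial — valid.
(B) the dual of axiom T: valid iff R is reflexive. R is not reflexive — not valid.
(C) p → Np (equivalent to ◇p→p) corresponds to R being a subset of the identity. Here R ⊄ identity, so not valid.
(D) Np → NNp is axiom 4; it is valid on a frame exactly when R is transitive. R is not transitive, so not valid.

A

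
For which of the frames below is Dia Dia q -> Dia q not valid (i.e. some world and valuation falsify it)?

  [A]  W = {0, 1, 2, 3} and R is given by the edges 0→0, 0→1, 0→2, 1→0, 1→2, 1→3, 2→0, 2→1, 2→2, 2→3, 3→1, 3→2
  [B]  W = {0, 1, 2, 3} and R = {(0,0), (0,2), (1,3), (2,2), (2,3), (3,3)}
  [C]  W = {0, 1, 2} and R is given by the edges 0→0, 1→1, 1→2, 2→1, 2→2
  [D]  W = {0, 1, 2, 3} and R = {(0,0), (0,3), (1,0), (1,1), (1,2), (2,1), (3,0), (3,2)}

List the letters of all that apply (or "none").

The schema Dia Dia q -> Dia q is the dual of axiom 4; it is valid on a frame iff R is transitive.
(A) R is not transitive (0 R 1 and 1 R 3 but not 0 R 3), so the schema fails here.
(B) R is not transitive (0 R 2 and 2 R 3 but not 0 R 3), so the schema fails here.
(C) R is transitive (R is closed under composition), so the schema is valid here.
(D) R is not transitive (0 R 3 and 3 R 2 but not 0 R 2), so the schema fails here.

A, B, D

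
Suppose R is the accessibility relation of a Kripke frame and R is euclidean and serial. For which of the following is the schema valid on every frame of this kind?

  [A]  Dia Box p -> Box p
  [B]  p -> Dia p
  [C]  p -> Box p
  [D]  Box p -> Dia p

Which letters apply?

A, D

(A) Dia Box p -> Box p (the dual of axiom 5) characterises the euclidean frames. Every such R is euclidean — valid.
(B) p -> Dia p is the dual of axiom T; it is valid on a frame exactly when R is reflexive. Such an R need not be reflexive, so not valid.
(C) p -> Box p is equivalent to ◇p→p; it holds exactly when R ⊆ identity. Such an R need not be a subset of the identity — not valid.
(D) Box p -> Dia p is axiom D; it is valid on a frame exactly when R is serial. Every such R is serial, so valid.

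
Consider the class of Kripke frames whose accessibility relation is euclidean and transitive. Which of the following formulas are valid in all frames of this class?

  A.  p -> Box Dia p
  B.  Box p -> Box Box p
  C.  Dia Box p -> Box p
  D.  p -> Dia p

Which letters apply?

B, C

(A) p -> Box Dia p is axiom B; it is valid on a frame exactly when R is symmetric. Such an R need not be symmetric, so not valid.
(B) axiom 4: valid iff R is transitive. Every such R is transitive — valid.
(C) Dia Box p -> Box p (the dual of axiom 5) characterises the euclidean frames. Every such R is euclidean — valid.
(D) p -> Dia p is the dual of axiom T, which corresponds to reflexivity. Such an R need not be reflexive — not valid.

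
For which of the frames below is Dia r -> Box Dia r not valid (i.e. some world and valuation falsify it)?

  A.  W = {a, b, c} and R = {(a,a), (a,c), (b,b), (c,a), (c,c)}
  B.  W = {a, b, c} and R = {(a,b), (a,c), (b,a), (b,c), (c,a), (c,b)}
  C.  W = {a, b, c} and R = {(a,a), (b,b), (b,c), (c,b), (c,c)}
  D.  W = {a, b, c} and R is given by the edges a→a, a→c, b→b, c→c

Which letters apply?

B, D

The schema Dia r -> Box Dia r is axiom 5; it is valid on a frame iff R is euclidean.
(A) R is euclidean (any two R-successors of the same world are R-related), so the schema is valid here.
(B) R is not euclidean (a R b and a R b but not b R b), so the schema fails here.
(C) R is euclidean (any two R-successors of the same world are R-related), so the schema is valid here.
(D) R is not euclidean (a R c and a R a but not c R a), so the schema fails here.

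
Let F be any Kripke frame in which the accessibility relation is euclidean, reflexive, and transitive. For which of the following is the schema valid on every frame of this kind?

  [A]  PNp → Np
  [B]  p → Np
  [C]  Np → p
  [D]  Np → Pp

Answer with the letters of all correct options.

A relation that is euclidean, reflexive, and transitive is also serial and symmetric.
(A) PNp → Np is the dual of axiom 5, which corresponds to the euclidean property. Every such R is euclidean — valid.
(B) p → Np is equivalent to ◇p→p; it holds exactly when R ⊆ identity. Such an R need not be a subset of the identity — not valid.
(C) Np → p is axiom T; it is valid on a frame exactly when R is reflexive. Every such R is reflexive, so valid.
(D) axiom D: valid iff R is serial. Every such R is serial — valid.

A, C, D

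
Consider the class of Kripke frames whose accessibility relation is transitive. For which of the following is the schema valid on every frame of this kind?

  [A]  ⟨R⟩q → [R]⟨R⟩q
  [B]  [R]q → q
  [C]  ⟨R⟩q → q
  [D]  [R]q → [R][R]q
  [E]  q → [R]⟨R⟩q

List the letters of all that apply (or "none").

D

(A) ⟨R⟩q → [R]⟨R⟩q is axiom 5, which corresponds to the euclidean property. Such an R need not be euclidean — not valid.
(B) [R]q → q (axiom T) characterises the reflexive frames. Such an R need not be reflexive — not valid.
(C) ⟨R⟩q → q is the converse of T; it holds exactly when R ⊆ identity. Such an R need not be a subset of the identity — not valid.
(D) [R]q → [R][R]q is axiom 4, which corresponds to transitivity. Every such R is transitive — valid.
(E) q → [R]⟨R⟩q is axiom B; it is valid on a frame exactly when R is symmetric. Such an R need not be symmetric, so not valid.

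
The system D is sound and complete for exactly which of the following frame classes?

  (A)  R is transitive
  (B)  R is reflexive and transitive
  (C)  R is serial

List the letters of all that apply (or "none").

(A) this class determines K4, not D.
(B) this class determines S4, not D.
(C) D is sound and complete for exactly this class.

C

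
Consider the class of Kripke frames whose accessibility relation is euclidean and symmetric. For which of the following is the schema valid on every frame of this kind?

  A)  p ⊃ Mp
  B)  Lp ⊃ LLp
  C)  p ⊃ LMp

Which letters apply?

B, C

A symmetric euclidean relation is transitive (uRv and vRw give vRu by symmetry, then uRw by the euclidean condition, applied at v).
(A) p ⊃ Mp (the dual of axiom T) characterises the reflexive frames. Such an R need not be reflexive — not valid.
(B) Lp ⊃ LLp is axiom 4; it is valid on a frame exactly when R is transitive. Every such R is transitive, so valid.
(C) p ⊃ LMp is axiom B; it is valid on a frame exactly when R is symmetric. Every such R is symmetric, so valid.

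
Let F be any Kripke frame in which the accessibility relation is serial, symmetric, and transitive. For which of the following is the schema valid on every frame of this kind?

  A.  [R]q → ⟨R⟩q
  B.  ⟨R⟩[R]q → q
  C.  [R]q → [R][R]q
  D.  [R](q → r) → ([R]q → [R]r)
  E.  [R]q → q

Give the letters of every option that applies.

A, B, C, D, E

A serial symmetric transitive relation is reflexive (take any v with uRv; symmetry gives vRu and transitivity gives uRu), hence an equivalence relation.
(A) [R]q → ⟨R⟩q is axiom D, which corresponds to seriality. Every such R is serial — valid.
(B) the dual of axiom B: valid iff R is symmetric. Every such R is symmetric — valid.
(C) [R]q → [R][R]q is axiom 4, which corresponds to transitivity. Every such R is transitive — valid.
(D) [R](q → r) → ([R]q → [R]r) is axiom K, valid on every Kripke frame — valid.
(E) [R]q → q (axiom T) characterises the reflexive frames. Every such R is reflexive — valid.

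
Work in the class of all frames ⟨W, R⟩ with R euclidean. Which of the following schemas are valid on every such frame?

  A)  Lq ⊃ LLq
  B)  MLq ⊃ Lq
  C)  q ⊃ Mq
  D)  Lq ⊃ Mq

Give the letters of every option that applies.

B

(A) axiom 4: valid iff R is transitive. Such an R need not be transitive — not valid.
(B) MLq ⊃ Lq is the dual of axiom 5; it is valid on a frame exactly when R is euclidean. Every such R is euclidean, so valid.
(C) q ⊃ Mq (the dual of axiom T) characterises the reflexive frames. Such an R need not be reflexive — not valid.
(D) Lq ⊃ Mq is axiom D; it is valid on a frame exactly when R is serial. Such an R need not be serial, so not valid.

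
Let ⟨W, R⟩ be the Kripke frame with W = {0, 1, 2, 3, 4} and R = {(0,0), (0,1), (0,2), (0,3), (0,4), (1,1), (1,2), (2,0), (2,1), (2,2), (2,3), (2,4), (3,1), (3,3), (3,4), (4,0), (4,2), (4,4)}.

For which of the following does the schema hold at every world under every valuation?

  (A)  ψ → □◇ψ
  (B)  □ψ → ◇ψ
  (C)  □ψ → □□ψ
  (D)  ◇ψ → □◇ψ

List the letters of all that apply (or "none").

R is not symmetric: 0 R 1 but not 1 R 0.
R is not transitive: 1 R 2 and 2 R 0 but not 1 R 0.
R is not euclidean: 0 R 1 and 0 R 0 but not 1 R 0.
R is serial: every world has an R-successor.
(A) ψ → □◇ψ is axiom B, which corresponds to symmetry. R is not symmetric — not valid.
(B) axiom D: valid iff R is serial. R is serial — valid.
(C) □ψ → □□ψ is axiom 4, which corresponds to transitivity. R is not transitive — not valid.
(D) ◇ψ → □◇ψ (axiom 5) characterises the euclidean frames. R is not euclidean — not valid.

B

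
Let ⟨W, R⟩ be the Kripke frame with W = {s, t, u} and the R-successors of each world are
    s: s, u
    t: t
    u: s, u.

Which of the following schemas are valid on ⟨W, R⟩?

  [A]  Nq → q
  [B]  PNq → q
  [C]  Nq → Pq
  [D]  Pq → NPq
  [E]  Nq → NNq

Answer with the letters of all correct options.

R is reflexive: each world relates to itself.
R is symmetric: every R-edge is matched by its reverse.
R is transitive: R is closed under composition.
R is euclidean: any two R-successors of the same world are R-related.
R is serial: every world has an R-successor.
(A) Nq → q (axiom T) characterises the reflexive frames. R is reflexive — valid.
(B) PNq → q is the dual of axiom B, which corresponds to symmetry. R is symmetric — valid.
(C) Nq → Pq (axiom D) characterises the serial frames. R is serial — valid.
(D) Pq → NPq (axiom 5) characterises the euclidean frames. R is euclidean — valid.
(E) Nq → NNq (axiom 4) characterises the transitive frames. R is transitive — valid.

A, B, C, D, E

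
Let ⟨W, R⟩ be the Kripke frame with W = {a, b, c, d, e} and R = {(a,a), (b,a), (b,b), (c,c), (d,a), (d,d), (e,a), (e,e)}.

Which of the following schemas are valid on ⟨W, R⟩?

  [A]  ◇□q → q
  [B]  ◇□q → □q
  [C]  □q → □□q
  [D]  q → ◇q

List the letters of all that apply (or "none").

R is reflexive: each world relates to itself.
R is not symmetric: b R a but not a R b.
R is transitive: R is closed under composition.
R is not euclidean: b R a and b R b but not a R b.
(A) ◇□q → q is the dual of axiom B, which corresponds to symmetry. R is not symmetric — not valid.
(B) ◇□q → □q (the dual of axiom 5) characterises the euclidean frames. R is not euclidean — not valid.
(C) axiom 4: valid iff R is transitive. R is transitive — valid.
(D) q → ◇q is the dual of axiom T; it is valid on a frame exactly when R is reflexive. R is reflexive, so valid.

C, D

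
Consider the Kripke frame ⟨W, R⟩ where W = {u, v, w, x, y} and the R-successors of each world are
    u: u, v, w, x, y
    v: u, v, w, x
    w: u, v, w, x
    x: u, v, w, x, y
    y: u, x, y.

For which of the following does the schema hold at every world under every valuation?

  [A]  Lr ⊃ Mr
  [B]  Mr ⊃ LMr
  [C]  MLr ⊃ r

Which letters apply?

A, C

R is symmetric: every R-edge is matched by its reverse.
R is not euclidean: u R v and u R y but not v R y.
R is serial: every world has an R-successor.
(A) Lr ⊃ Mr is axiom D; it is valid on a frame exactly when R is serial. R is serial, so valid.
(B) Mr ⊃ LMr (axiom 5) characterises the euclidean frames. R is not euclidean — not valid.
(C) MLr ⊃ r is the dual of axiom B, which corresponds to symmetry. R is symmetric — valid.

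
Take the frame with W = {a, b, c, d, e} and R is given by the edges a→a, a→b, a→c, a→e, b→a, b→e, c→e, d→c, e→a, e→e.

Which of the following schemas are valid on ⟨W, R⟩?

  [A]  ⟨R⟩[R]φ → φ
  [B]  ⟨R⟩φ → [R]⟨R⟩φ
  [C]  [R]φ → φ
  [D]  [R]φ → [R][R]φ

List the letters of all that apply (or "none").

none

R is not reflexive: not b R b.
R is not symmetric: a R c but not c R a.
R is not transitive: b R a and a R b but not b R b.
R is not euclidean: a R b and a R c but not b R c.
(A) ⟨R⟩[R]φ → φ (the dual of axiom B) characterises the symmetric frames. R is not symmetric — not valid.
(B) ⟨R⟩φ → [R]⟨R⟩φ (axiom 5) characterises the euclidean frames. R is not euclidean — not valid.
(C) axiom T: valid iff R is reflexive. R is not reflexive — not valid.
(D) [R]φ → [R][R]φ (axiom 4) characterises the transitive frames. R is not transitive — not valid.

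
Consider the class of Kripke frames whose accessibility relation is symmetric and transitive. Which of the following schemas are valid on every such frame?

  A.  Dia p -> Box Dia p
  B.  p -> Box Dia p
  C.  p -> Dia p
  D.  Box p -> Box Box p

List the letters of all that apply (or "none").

A symmetric transitive relation is euclidean (uRv and uRw give vRu by symmetry, then vRw by transitivity).
(A) Dia p -> Box Dia p is axiom 5, which corresponds to the euclidean property. Every such R is euclidean — valid.
(B) axiom B: valid iff R is symmetric. Every such R is symmetric — valid.
(C) p -> Dia p (the dual of axiom T) characterises the reflexive frames. Such an R need not be reflexive — not valid.
(D) axiom 4: valid iff R is transitive. Every such R is transitive — valid.

A, B, D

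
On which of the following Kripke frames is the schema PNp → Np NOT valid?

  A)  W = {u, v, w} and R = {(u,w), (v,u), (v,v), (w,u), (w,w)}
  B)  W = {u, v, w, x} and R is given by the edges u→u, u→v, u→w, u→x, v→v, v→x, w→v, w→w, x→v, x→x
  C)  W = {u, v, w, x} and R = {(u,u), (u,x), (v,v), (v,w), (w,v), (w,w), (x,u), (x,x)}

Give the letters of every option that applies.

A, B

The schema PNp → Np is the dual of axiom 5; it is valid on a frame iff R is euclidean.
(A) R is not euclidean (v R u and v R v but not u R v), so the schema fails here.
(B) R is not euclidean (u R v and u R u but not v R u), so the schema fails here.
(C) R is euclidean (any two R-successors of the same world are R-related), so the schema is valid here.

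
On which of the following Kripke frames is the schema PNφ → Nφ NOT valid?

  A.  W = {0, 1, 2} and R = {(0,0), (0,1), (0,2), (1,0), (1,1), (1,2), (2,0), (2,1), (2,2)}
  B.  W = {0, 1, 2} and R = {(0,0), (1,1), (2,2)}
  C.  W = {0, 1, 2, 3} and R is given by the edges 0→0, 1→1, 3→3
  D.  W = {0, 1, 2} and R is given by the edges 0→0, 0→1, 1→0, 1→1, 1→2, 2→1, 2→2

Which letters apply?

The schema PNφ → Nφ is the dual of axiom 5; it is valid on a frame iff R is euclidean.
(A) R is euclidean (any two R-successors of the same world are R-related), so the schema is valid here.
(B) R is euclidean (any two R-successors of the same world are R-related), so the schema is valid here.
(C) R is euclidean (any two R-successors of the same world are R-related), so the schema is valid here.
(D) R is not euclidean (1 R 0 and 1 R 2 but not 0 R 2), so the schema fails here.

D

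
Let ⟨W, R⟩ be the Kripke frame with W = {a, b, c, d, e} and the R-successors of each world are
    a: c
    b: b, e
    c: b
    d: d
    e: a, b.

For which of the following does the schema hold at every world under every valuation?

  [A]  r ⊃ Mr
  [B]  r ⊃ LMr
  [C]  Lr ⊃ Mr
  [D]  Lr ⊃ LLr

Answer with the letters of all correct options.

R is not reflexive: not a R a.
R is not symmetric: a R c but not c R a.
R is not transitive: a R c and c R b but not a R b.
R is serial: every world has an R-successor.
(A) r ⊃ Mr is the dual of axiom T, which corresponds to reflexivity. R is not reflexive — not valid.
(B) axiom B: valid iff R is symmetric. R is not symmetric — not valid.
(C) axiom D: valid iff R is serial. R is serial — valid.
(D) Lr ⊃ LLr is axiom 4, which corresponds to transitivity. R is not transitive — not valid.

C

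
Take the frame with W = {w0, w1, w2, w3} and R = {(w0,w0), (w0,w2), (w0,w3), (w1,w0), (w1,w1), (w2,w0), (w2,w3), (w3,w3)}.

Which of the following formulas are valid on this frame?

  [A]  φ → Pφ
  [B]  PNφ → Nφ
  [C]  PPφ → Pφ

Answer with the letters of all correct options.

none

R is not reflexive: not w2 R w2.
R is not transitive: w1 R w0 and w0 R w2 but not w1 R w2.
R is not euclidean: w0 R w3 and w0 R w0 but not w3 R w0.
(A) φ → Pφ (the dual of axiom T) characterises the reflexive frames. R is not reflexive — not valid.
(B) PNφ → Nφ is the dual of axiom 5; it is valid on a frame exactly when R is euclidean. R is not euclidean, so not valid.
(C) PPφ → Pφ (the dual of axiom 4) characterises the transitive frames. R is not transitive — not valid.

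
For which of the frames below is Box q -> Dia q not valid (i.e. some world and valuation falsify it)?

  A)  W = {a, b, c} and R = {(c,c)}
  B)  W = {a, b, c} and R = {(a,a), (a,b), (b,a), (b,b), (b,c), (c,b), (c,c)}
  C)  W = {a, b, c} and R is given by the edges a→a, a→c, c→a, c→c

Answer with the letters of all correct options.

The schema Box q -> Dia q is axiom D; it is valid on a frame iff R is serial.
(A) R is not serial (a has no R-successor), so the schema fails here.
(B) R is serial (every world has an R-successor), so the schema is valid here.
(C) R is not serial (b has no R-successor), so the schema fails here.

A, C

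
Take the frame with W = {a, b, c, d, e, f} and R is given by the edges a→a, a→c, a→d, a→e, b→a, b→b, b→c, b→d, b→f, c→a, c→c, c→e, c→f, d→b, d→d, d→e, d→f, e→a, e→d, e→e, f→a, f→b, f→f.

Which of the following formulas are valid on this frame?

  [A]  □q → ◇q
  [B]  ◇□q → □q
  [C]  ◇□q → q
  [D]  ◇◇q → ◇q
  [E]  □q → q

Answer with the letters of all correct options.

A, E

R is reflexive: each world relates to itself.
R is not symmetric: a R d but not d R a.
R is not transitive: a R c and c R f but not a R f.
R is not euclidean: a R c and a R d but not c R d.
R is serial: every world has an R-successor.
(A) □q → ◇q is axiom D; it is valid on a frame exactly when R is serial. R is serial, so valid.
(B) the dual of axiom 5: valid iff R is euclidean. R is not euclidean — not valid.
(C) the dual of axiom B: valid iff R is symmetric. R is not symmetric — not valid.
(D) ◇◇q → ◇q is the dual of axiom 4, which corresponds to transitivity. R is not transitive — not valid.
(E) □q → q is axiom T; it is valid on a frame exactly when R is reflexive. R is reflexive, so valid.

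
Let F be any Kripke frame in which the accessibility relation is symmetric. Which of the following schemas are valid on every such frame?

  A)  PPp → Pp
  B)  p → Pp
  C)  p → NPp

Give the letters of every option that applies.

(A) PPp → Pp (the dual of axiom 4) characterises the transitive frames. Such an R need not be transitive — not valid.
(B) the dual of axiom T: valid iff R is reflexive. Such an R need not be reflexive — not valid.
(C) axiom B: valid iff R is symmetric. Every such R is symmetric — valid.

C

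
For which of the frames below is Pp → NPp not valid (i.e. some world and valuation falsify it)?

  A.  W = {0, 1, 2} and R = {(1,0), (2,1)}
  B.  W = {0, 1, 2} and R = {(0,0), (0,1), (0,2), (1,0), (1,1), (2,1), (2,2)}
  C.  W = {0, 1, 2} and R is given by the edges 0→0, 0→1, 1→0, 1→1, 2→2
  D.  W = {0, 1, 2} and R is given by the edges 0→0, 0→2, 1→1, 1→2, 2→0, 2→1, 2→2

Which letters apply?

A, B, D

The schema Pp → NPp is axiom 5; it is valid on a frame iff R is euclidean.
(A) R is not euclidean (1 R 0 and 1 R 0 but not 0 R 0), so the schema fails here.
(B) R is not euclidean (0 R 1 and 0 R 2 but not 1 R 2), so the schema fails here.
(C) R is euclidean (any two R-successors of the same world are R-related), so the schema is valid here.
(D) R is not euclidean (2 R 0 and 2 R 1 but not 0 R 1), so the schema fails here.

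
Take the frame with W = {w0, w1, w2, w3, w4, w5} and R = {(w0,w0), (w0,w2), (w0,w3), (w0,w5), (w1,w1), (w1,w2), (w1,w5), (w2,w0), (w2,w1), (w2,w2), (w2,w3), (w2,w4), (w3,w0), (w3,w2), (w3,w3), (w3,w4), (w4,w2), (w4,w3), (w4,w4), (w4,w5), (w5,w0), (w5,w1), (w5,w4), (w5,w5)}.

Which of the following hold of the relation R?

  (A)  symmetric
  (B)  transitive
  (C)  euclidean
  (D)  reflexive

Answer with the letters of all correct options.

(A) symmetric: every R-edge is matched by its reverse.
(B) not transitive: w0 R w2 and w2 R w1 but not w0 R w1.
(C) not euclidean: w0 R w2 and w0 R w5 but not w2 R w5.
(D) reflexive: each world relates to itself.

A, D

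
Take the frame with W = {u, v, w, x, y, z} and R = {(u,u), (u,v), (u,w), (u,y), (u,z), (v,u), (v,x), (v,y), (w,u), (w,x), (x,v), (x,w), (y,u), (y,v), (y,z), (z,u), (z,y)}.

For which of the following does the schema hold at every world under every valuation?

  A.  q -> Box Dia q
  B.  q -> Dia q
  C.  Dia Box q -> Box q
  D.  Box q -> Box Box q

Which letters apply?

R is not reflexive: not v R v.
R is symmetric: every R-edge is matched by its reverse.
R is not transitive: u R v and v R x but not u R x.
R is not euclidean: u R v and u R w but not v R w.
(A) q -> Box Dia q is axiom B; it is valid on a frame exactly when R is symmetric. R is symmetric, so valid.
(B) the dual of axiom T: valid iff R is reflexive. R is not reflexive — not valid.
(C) Dia Box q -> Box q (the dual of axiom 5) characterises the euclidean frames. R is not euclidean — not valid.
(D) Box q -> Box Box q is axiom 4; it is valid on a frame exactly when R is transitive. R is not transitive, so not valid.

A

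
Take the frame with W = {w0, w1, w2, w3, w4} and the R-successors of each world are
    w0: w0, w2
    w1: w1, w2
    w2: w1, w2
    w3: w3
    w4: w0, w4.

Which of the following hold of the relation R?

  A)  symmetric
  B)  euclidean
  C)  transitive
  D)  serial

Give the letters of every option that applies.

(A) not symmetric: w0 R w2 but not w2 R w0.
(B) not euclidean: w0 R w2 and w0 R w0 but not w2 R w0.
(C) not transitive: w0 R w2 and w2 R w1 but not w0 R w1.
(D) serial: every world has an R-successor.

D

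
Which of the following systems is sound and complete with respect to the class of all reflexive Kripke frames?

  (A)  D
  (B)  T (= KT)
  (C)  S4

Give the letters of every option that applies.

B

(A) D is determined by the class of serial frames.
(B) T (= KT) is determined by exactly this class.
(C) S4 is determined by the class of reflexive and transitive frames.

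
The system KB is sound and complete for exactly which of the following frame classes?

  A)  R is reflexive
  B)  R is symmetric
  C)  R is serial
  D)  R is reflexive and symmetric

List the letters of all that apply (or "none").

B

(A) this class determines T (= KT), not KB.
(B) KB is sound and complete for exactly this class.
(C) this class determines D, not KB.
(D) this class determines B (= KTB), not KB.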